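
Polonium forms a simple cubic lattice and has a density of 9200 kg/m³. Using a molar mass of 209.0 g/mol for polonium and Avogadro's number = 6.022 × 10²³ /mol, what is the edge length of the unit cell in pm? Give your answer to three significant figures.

335 pm

With Z = 1 atom per simple cubic cell, a³ = Z·M/(N_A·ρ) = 1 × 209.0 / (6.022 × 10²³ × 9.200 g/cm³) = 3.772 × 10^-23 cm³.
a = (3.772 × 10^-23)^(1/3) = 3.354 × 10^-8 cm = 335 pm.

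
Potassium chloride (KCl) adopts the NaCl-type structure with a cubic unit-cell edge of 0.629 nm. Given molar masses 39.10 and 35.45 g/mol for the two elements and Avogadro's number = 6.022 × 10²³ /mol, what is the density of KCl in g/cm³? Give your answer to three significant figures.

The NaCl-type structure contains Z = 4 formula units per cell; M(KCl) = 39.10 + 35.45 = 74.55 g/mol.
a³ = (6.290 × 10^-8 cm)³ = 2.489 × 10^-22 cm³.
ρ = 4 × 74.55 / (6.022 × 10²³ × 2.489 × 10^-22) = 1.990 g/cm³.

1.99 g/cm³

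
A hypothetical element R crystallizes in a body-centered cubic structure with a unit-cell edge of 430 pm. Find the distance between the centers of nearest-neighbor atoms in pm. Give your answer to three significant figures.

372 pm

In a BCC structure, atoms touch along the body diagonal, so √3·a = 4r; the nearest-neighbor distance equals 2r = 0.8660·a.
d = 0.8660 × 430 = 372 pm.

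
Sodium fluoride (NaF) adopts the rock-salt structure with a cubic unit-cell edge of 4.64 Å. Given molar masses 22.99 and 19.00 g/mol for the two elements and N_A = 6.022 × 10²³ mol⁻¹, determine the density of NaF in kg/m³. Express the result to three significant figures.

2790 kg/m³

The rock-salt structure contains Z = 4 formula units per cell; M(NaF) = 22.99 + 19.00 = 41.99 g/mol.
a³ = (4.640 × 10^-8 cm)³ = 9.990 × 10^-23 cm³.
ρ = 4 × 41.99 / (6.022 × 10²³ × 9.990 × 10^-23) = 2.792 g/cm³ = 2790 kg/m³.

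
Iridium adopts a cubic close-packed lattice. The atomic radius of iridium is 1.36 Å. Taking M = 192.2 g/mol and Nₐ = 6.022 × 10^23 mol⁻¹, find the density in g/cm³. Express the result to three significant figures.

In an FCC lattice, atoms touch along the face diagonal, so √2·a = 4r, giving a = 3.847 Å = 3.847 × 10^-8 cm.
With Z = 4, ρ = Z·M/(N_A·a³) = 4 × 192.2 / (6.022 × 10²³ × 5.692 × 10^-23) = 22.43 g/cm³.

22.4 g/cm³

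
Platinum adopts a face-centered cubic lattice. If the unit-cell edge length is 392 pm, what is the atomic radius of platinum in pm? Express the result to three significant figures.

139 pm

In an FCC lattice, atoms touch along the face diagonal, so √2·a = 4r.
r = √2·a/4 = 1.4142 × 392 / 4 = 139 pm.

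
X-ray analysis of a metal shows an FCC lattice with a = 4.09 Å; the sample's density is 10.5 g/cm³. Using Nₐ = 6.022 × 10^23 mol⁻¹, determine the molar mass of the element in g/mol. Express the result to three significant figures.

An FCC cell has Z = 4 atoms; a = 4.090 × 10^-8 cm.
M = ρ·N_A·a³/Z = 10.5 × 6.022 × 10²³ × 6.842 × 10^-23 / 4 = 108 g/mol.

108 g/mol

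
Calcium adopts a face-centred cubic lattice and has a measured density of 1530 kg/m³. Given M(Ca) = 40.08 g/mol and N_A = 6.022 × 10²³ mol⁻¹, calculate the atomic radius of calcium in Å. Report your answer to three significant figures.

1.97 Å

For an FCC cell (Z = 4), a³ = Z·M/(N_A·ρ) = 4 × 40.08 / (6.022 × 10²³ × 1.530) = 1.740 × 10^-22 cm³, so a = 5.583 × 10^-8 cm = 5.583 Å.
Atoms touch along the face diagonal, so √2·a = 4r, so r = 0.3536 × a = 1.97 Å.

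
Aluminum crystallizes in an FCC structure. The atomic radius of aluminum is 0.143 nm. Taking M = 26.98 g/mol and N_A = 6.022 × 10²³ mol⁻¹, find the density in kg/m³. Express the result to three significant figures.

2710 kg/m³

In an FCC lattice, atoms touch along the face diagonal, so √2·a = 4r, giving a = 0.4045 nm = 4.045 × 10^-8 cm.
With Z = 4, ρ = Z·M/(N_A·a³) = 4 × 26.98 / (6.022 × 10²³ × 6.617 × 10^-23) = 2.708 g/cm³ = 2710 kg/m³.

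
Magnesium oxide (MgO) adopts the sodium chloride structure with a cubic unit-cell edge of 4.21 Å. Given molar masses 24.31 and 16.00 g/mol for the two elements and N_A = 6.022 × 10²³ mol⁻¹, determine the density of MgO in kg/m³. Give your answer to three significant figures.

The sodium chloride structure contains Z = 4 formula units per cell; M(MgO) = 24.31 + 16.00 = 40.31 g/mol.
a³ = (4.210 × 10^-8 cm)³ = 7.462 × 10^-23 cm³.
ρ = 4 × 40.31 / (6.022 × 10²³ × 7.462 × 10^-23) = 3.588 g/cm³ = 3590 kg/m³.

3590 kg/m³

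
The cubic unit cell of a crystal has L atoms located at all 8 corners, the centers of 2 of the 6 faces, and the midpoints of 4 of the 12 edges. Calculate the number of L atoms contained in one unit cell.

3

Corner atoms are shared by 8 cells (1/8 each), face atoms by 2 (1/2 each), edge atoms by 4 (1/4 each).
Net atoms = 8 × 1/8 + 2 × 1/2 + 4 × 1/4 = 1 + 1 + 1 = 3.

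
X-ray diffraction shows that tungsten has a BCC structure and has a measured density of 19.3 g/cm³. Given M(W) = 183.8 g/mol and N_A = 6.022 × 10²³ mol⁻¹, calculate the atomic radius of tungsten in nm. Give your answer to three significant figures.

For a BCC cell (Z = 2), a³ = Z·M/(N_A·ρ) = 2 × 183.8 / (6.022 × 10²³ × 19.30) = 3.163 × 10^-23 cm³, so a = 3.162 × 10^-8 cm = 0.3162 nm.
Atoms touch along the body diagonal, so √3·a = 4r, so r = 0.4330 × a = 0.137 nm.

0.137 nm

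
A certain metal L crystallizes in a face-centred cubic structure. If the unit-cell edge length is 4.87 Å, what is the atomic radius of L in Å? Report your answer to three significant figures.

1.72 Å

In an FCC lattice, atoms touch along the face diagonal, so √2·a = 4r.
r = √2·a/4 = 1.4142 × 4.87 / 4 = 1.72 Å.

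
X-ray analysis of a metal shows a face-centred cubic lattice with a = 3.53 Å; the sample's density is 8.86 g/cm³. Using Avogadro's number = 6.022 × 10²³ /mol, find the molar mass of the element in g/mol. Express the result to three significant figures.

58.7 g/mol

An FCC cell has Z = 4 atoms; a = 3.530 × 10^-8 cm.
M = ρ·N_A·a³/Z = 8.86 × 6.022 × 10²³ × 4.399 × 10^-23 / 4 = 58.7 g/mol.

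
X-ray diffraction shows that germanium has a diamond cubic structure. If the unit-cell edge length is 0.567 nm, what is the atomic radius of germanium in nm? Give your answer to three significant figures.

In a diamond cubic lattice, nearest neighbors lie along the body diagonal with √3·a = 8r.
r = √3·a/8 = 1.7321 × 0.567 / 8 = 0.123 nm.

0.123 nm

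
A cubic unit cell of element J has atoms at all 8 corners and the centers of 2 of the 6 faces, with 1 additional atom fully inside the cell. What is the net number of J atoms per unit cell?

Corner atoms are shared by 8 cells (1/8 each), face atoms by 2 (1/2 each), interior atoms are unshared.
Net atoms = 8 × 1/8 + 2 × 1/2 + 1 = 1 + 1 + 1 = 3.

3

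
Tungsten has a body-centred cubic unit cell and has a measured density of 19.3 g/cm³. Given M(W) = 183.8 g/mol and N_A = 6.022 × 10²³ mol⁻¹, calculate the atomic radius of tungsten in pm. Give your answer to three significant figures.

For a BCC cell (Z = 2), a³ = Z·M/(N_A·ρ) = 2 × 183.8 / (6.022 × 10²³ × 19.30) = 3.163 × 10^-23 cm³, so a = 3.162 × 10^-8 cm = 316.2 pm.
Atoms touch along the body diagonal, so √3·a = 4r, so r = 0.4330 × a = 137 pm.

137 pm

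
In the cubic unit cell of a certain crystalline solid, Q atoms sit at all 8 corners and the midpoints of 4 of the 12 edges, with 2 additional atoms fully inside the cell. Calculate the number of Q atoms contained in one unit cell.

4

Corner atoms are shared by 8 cells (1/8 each), edge atoms by 4 (1/4 each), interior atoms are unshared.
Net atoms = 8 × 1/8 + 4 × 1/4 + 2 = 1 + 1 + 2 = 4.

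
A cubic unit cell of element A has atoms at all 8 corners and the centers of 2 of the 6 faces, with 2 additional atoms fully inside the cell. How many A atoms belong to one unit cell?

4

Corner atoms are shared by 8 cells (1/8 each), face atoms by 2 (1/2 each), interior atoms are unshared.
Net atoms = 8 × 1/8 + 2 × 1/2 + 2 = 1 + 1 + 2 = 4.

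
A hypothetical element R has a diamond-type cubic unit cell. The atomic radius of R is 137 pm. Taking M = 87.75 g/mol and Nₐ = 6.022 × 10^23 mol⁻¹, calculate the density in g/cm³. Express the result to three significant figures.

In a diamond cubic lattice, nearest neighbors lie along the body diagonal with √3·a = 8r, giving a = 632.8 pm = 6.328 × 10^-8 cm.
With Z = 8, ρ = Z·M/(N_A·a³) = 8 × 87.75 / (6.022 × 10²³ × 2.534 × 10^-22) = 4.601 g/cm³.

4.60 g/cm³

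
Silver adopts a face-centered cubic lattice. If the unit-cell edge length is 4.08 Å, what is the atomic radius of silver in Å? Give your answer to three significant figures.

In an FCC lattice, atoms touch along the face diagonal, so √2·a = 4r.
r = √2·a/4 = 1.4142 × 4.08 / 4 = 1.44 Å.

1.44 Å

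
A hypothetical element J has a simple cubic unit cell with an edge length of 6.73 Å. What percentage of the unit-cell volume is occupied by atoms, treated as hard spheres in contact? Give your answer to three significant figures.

52.4%

In a simple cubic lattice atoms touch along the cell edge, so a = 2r, so r = 0.5000a = 3.365 Å.
Packing fraction = Z·(4/3)πr³ / a³ = 1 × (4/3)π × (3.365)³ / (6.73)³ = 0.5236 = 52.4%.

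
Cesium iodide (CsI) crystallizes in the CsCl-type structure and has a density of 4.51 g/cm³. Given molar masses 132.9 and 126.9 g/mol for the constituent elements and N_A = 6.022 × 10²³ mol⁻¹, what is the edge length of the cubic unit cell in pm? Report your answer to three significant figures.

M(CsI) = 259.8 g/mol; Z = 1 formula unit per cell.
a³ = Z·M/(N_A·ρ) = 1 × 259.8 / (6.022 × 10²³ × 4.51) = 9.566 × 10^-23 cm³, so a = 4.573 × 10^-8 cm = 457 pm.

457 pm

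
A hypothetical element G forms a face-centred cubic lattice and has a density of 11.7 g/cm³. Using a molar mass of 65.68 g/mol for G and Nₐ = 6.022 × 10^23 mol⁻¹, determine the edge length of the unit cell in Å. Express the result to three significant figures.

With Z = 4 atoms per FCC cell, a³ = Z·M/(N_A·ρ) = 4 × 65.68 / (6.022 × 10²³ × 11.70 g/cm³) = 3.729 × 10^-23 cm³.
a = (3.729 × 10^-23)^(1/3) = 3.341 × 10^-8 cm = 3.34 Å.

3.34 Å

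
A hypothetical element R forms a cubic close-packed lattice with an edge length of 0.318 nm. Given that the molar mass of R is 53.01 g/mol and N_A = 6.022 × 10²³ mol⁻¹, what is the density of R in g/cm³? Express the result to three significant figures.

An FCC unit cell contains Z = 4 atoms.
Cell volume: a³ = (0.318 nm)³ = (3.180 × 10^-8 cm)³ = 3.216 × 10^-23 cm³.
ρ = Z·M/(N_A·a³) = 4 × 53.01 / (6.022 × 10²³ × 3.216 × 10^-23) = 10.95 g/cm³.

10.9 g/cm³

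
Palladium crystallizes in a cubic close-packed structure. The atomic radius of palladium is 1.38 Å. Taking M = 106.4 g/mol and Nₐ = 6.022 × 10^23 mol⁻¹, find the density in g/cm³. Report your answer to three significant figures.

In an FCC lattice, atoms touch along the face diagonal, so √2·a = 4r, giving a = 3.903 Å = 3.903 × 10^-8 cm.
With Z = 4, ρ = Z·M/(N_A·a³) = 4 × 106.4 / (6.022 × 10²³ × 5.947 × 10^-23) = 11.88 g/cm³.

11.9 g/cm³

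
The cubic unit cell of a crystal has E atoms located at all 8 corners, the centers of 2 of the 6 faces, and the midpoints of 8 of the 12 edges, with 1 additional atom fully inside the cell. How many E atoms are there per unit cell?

Corner atoms are shared by 8 cells (1/8 each), face atoms by 2 (1/2 each), edge atoms by 4 (1/4 each), interior atoms are unshared.
Net atoms = 8 × 1/8 + 2 × 1/2 + 8 × 1/4 + 1 = 1 + 1 + 2 + 1 = 5.

5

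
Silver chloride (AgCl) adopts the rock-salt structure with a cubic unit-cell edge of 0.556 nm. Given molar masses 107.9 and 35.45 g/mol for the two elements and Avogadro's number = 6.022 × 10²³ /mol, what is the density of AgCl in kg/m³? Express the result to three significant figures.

The rock-salt structure contains Z = 4 formula units per cell; M(AgCl) = 107.9 + 35.45 = 143.35 g/mol.
a³ = (5.560 × 10^-8 cm)³ = 1.719 × 10^-22 cm³.
ρ = 4 × 143.35 / (6.022 × 10²³ × 1.719 × 10^-22) = 5.540 g/cm³ = 5540 kg/m³.

5540 kg/m³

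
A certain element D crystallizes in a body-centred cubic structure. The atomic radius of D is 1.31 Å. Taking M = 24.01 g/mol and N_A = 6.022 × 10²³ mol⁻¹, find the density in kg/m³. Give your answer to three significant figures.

2880 kg/m³

In a BCC lattice, atoms touch along the body diagonal, so √3·a = 4r, giving a = 3.025 Å = 3.025 × 10^-8 cm.
With Z = 2, ρ = Z·M/(N_A·a³) = 2 × 24.01 / (6.022 × 10²³ × 2.769 × 10^-23) = 2.880 g/cm³ = 2880 kg/m³.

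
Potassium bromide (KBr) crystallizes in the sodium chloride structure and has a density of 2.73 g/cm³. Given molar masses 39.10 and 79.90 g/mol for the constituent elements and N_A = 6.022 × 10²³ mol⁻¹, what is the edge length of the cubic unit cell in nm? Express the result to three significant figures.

M(KBr) = 119.0 g/mol; Z = 4 formula units per cell.
a³ = Z·M/(N_A·ρ) = 4 × 119.0 / (6.022 × 10²³ × 2.73) = 2.895 × 10^-22 cm³, so a = 6.616 × 10^-8 cm = 0.662 nm.

0.662 nm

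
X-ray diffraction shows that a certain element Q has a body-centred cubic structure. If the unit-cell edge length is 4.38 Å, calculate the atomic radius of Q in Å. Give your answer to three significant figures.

1.90 Å

In a BCC lattice, atoms touch along the body diagonal, so √3·a = 4r.
r = √3·a/4 = 1.7321 × 4.38 / 4 = 1.90 Å.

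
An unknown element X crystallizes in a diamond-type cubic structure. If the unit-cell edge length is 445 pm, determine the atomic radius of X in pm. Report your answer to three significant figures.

In a diamond cubic lattice, nearest neighbors lie along the body diagonal with √3·a = 8r.
r = √3·a/8 = 1.7321 × 445 / 8 = 96.3 pm.

96.3 pm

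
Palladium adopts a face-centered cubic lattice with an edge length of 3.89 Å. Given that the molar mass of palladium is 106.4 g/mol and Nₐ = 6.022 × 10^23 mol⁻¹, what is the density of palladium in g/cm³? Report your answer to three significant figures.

An FCC unit cell contains Z = 4 atoms.
Cell volume: a³ = (3.89 Å)³ = (3.890 × 10^-8 cm)³ = 5.886 × 10^-23 cm³.
ρ = Z·M/(N_A·a³) = 4 × 106.4 / (6.022 × 10²³ × 5.886 × 10^-23) = 12.01 g/cm³.

12.0 g/cm³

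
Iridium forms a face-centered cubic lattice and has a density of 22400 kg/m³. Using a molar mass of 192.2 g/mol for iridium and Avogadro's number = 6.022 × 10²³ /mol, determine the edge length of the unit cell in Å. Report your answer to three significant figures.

3.85 Å

With Z = 4 atoms per FCC cell, a³ = Z·M/(N_A·ρ) = 4 × 192.2 / (6.022 × 10²³ × 22.40 g/cm³) = 5.699 × 10^-23 cm³.
a = (5.699 × 10^-23)^(1/3) = 3.848 × 10^-8 cm = 3.85 Å.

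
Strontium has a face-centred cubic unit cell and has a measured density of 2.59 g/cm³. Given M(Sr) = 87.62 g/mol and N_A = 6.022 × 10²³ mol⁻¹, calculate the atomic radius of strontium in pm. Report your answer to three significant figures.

For an FCC cell (Z = 4), a³ = Z·M/(N_A·ρ) = 4 × 87.62 / (6.022 × 10²³ × 2.590) = 2.247 × 10^-22 cm³, so a = 6.080 × 10^-8 cm = 608.0 pm.
Atoms touch along the face diagonal, so √2·a = 4r, so r = 0.3536 × a = 215 pm.

215 pm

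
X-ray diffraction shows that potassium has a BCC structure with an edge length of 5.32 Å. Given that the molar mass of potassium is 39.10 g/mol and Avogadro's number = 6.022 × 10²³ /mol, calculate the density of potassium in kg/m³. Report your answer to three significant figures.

A BCC unit cell contains Z = 2 atoms.
Cell volume: a³ = (5.32 Å)³ = (5.320 × 10^-8 cm)³ = 1.506 × 10^-22 cm³.
ρ = Z·M/(N_A·a³) = 2 × 39.10 / (6.022 × 10²³ × 1.506 × 10^-22) = 0.8624 g/cm³ = 862 kg/m³.

862 kg/m³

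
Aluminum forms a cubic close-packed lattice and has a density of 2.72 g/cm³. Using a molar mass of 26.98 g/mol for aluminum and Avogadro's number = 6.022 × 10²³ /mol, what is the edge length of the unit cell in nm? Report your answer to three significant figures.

With Z = 4 atoms per FCC cell, a³ = Z·M/(N_A·ρ) = 4 × 26.98 / (6.022 × 10²³ × 2.720 g/cm³) = 6.589 × 10^-23 cm³.
a = (6.589 × 10^-23)^(1/3) = 4.039 × 10^-8 cm = 0.404 nm.

0.404 nm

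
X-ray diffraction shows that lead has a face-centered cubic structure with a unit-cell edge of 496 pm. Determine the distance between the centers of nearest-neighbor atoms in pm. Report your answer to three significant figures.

351 pm

In an FCC structure, atoms touch along the face diagonal, so √2·a = 4r; the nearest-neighbor distance equals 2r = 0.7071·a.
d = 0.7071 × 496 = 351 pm.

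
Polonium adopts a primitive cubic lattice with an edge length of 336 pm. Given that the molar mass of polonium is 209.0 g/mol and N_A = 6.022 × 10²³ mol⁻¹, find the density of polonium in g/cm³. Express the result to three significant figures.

9.15 g/cm³

A simple cubic unit cell contains Z = 1 atom.
Cell volume: a³ = (336 pm)³ = (3.360 × 10^-8 cm)³ = 3.793 × 10^-23 cm³.
ρ = Z·M/(N_A·a³) = 1 × 209.0 / (6.022 × 10²³ × 3.793 × 10^-23) = 9.149 g/cm³.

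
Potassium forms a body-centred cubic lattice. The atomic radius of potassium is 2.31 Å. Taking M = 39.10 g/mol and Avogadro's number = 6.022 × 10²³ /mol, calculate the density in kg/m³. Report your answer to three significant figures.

855 kg/m³

In a BCC lattice, atoms touch along the body diagonal, so √3·a = 4r, giving a = 5.335 Å = 5.335 × 10^-8 cm.
With Z = 2, ρ = Z·M/(N_A·a³) = 2 × 39.10 / (6.022 × 10²³ × 1.518 × 10^-22) = 0.8553 g/cm³ = 855 kg/m³.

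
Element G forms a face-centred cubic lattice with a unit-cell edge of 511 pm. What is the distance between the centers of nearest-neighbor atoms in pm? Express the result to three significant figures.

361 pm

In an FCC structure, atoms touch along the face diagonal, so √2·a = 4r; the nearest-neighbor distance equals 2r = 0.7071·a.
d = 0.7071 × 511 = 361 pm.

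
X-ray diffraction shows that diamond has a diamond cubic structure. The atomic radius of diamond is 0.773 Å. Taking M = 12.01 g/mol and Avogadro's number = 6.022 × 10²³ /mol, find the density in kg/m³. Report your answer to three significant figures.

In a diamond cubic lattice, nearest neighbors lie along the body diagonal with √3·a = 8r, giving a = 3.570 Å = 3.570 × 10^-8 cm.
With Z = 8, ρ = Z·M/(N_A·a³) = 8 × 12.01 / (6.022 × 10²³ × 4.551 × 10^-23) = 3.506 g/cm³ = 3510 kg/m³.

3510 kg/m³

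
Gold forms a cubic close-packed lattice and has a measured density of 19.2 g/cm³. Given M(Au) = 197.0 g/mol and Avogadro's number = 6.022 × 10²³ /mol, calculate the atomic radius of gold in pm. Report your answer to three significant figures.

144 pm

For an FCC cell (Z = 4), a³ = Z·M/(N_A·ρ) = 4 × 197.0 / (6.022 × 10²³ × 19.20) = 6.815 × 10^-23 cm³, so a = 4.085 × 10^-8 cm = 408.5 pm.
Atoms touch along the face diagonal, so √2·a = 4r, so r = 0.3536 × a = 144 pm.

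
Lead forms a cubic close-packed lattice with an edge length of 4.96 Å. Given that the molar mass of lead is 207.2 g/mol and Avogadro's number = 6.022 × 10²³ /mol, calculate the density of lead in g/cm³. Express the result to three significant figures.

An FCC unit cell contains Z = 4 atoms.
Cell volume: a³ = (4.96 Å)³ = (4.960 × 10^-8 cm)³ = 1.220 × 10^-22 cm³.
ρ = Z·M/(N_A·a³) = 4 × 207.2 / (6.022 × 10²³ × 1.220 × 10^-22) = 11.28 g/cm³.

11.3 g/cm³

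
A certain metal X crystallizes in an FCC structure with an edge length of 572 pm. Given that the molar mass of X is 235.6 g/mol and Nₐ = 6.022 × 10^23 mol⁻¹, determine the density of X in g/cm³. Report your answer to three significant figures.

8.36 g/cm³

An FCC unit cell contains Z = 4 atoms.
Cell volume: a³ = (572 pm)³ = (5.720 × 10^-8 cm)³ = 1.871 × 10^-22 cm³.
ρ = Z·M/(N_A·a³) = 4 × 235.6 / (6.022 × 10²³ × 1.871 × 10^-22) = 8.362 g/cm³.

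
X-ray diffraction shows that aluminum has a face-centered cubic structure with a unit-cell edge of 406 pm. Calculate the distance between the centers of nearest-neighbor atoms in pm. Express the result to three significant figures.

287 pm

In an FCC structure, atoms touch along the face diagonal, so √2·a = 4r; the nearest-neighbor distance equals 2r = 0.7071·a.
d = 0.7071 × 406 = 287 pm.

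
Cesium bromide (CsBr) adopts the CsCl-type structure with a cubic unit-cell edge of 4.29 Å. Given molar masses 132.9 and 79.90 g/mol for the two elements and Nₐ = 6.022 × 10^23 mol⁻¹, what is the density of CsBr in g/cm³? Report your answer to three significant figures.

4.48 g/cm³

The CsCl-type structure contains Z = 1 formula unit per cell; M(CsBr) = 132.9 + 79.90 = 212.8 g/mol.
a³ = (4.290 × 10^-8 cm)³ = 7.895 × 10^-23 cm³.
ρ = 1 × 212.8 / (6.022 × 10²³ × 7.895 × 10^-23) = 4.476 g/cm³.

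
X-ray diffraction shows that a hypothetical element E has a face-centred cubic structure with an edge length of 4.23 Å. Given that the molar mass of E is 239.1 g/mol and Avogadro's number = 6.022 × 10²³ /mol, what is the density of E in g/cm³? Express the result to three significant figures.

An FCC unit cell contains Z = 4 atoms.
Cell volume: a³ = (4.23 Å)³ = (4.230 × 10^-8 cm)³ = 7.569 × 10^-23 cm³.
ρ = Z·M/(N_A·a³) = 4 × 239.1 / (6.022 × 10²³ × 7.569 × 10^-23) = 20.98 g/cm³.

21.0 g/cm³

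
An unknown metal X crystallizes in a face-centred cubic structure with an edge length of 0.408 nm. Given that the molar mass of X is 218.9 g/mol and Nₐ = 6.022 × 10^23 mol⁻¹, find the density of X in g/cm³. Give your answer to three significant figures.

21.4 g/cm³

An FCC unit cell contains Z = 4 atoms.
Cell volume: a³ = (0.408 nm)³ = (4.080 × 10^-8 cm)³ = 6.792 × 10^-23 cm³.
ρ = Z·M/(N_A·a³) = 4 × 218.9 / (6.022 × 10²³ × 6.792 × 10^-23) = 21.41 g/cm³.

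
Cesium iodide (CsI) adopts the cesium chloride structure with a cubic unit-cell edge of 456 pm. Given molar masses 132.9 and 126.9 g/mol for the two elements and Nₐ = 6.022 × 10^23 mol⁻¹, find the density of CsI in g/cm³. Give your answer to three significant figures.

The cesium chloride structure contains Z = 1 formula unit per cell; M(CsI) = 132.9 + 126.9 = 259.8 g/mol.
a³ = (4.560 × 10^-8 cm)³ = 9.482 × 10^-23 cm³.
ρ = 1 × 259.8 / (6.022 × 10²³ × 9.482 × 10^-23) = 4.550 g/cm³.

4.55 g/cm³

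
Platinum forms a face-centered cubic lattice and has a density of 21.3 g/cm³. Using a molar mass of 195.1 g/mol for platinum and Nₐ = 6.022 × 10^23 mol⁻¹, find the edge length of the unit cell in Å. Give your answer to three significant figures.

3.93 Å

With Z = 4 atoms per FCC cell, a³ = Z·M/(N_A·ρ) = 4 × 195.1 / (6.022 × 10²³ × 21.30 g/cm³) = 6.084 × 10^-23 cm³.
a = (6.084 × 10^-23)^(1/3) = 3.933 × 10^-8 cm = 3.93 Å.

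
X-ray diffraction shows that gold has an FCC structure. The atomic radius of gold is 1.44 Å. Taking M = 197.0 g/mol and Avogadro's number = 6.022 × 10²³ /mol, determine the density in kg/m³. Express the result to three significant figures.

19400 kg/m³

In an FCC lattice, atoms touch along the face diagonal, so √2·a = 4r, giving a = 4.073 Å = 4.073 × 10^-8 cm.
With Z = 4, ρ = Z·M/(N_A·a³) = 4 × 197.0 / (6.022 × 10²³ × 6.757 × 10^-23) = 19.37 g/cm³ = 19400 kg/m³.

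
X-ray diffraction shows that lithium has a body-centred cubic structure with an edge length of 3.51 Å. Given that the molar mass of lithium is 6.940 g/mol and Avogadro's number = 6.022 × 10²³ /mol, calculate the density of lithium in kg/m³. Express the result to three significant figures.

533 kg/m³

A BCC unit cell contains Z = 2 atoms.
Cell volume: a³ = (3.51 Å)³ = (3.510 × 10^-8 cm)³ = 4.324 × 10^-23 cm³.
ρ = Z·M/(N_A·a³) = 2 × 6.940 / (6.022 × 10²³ × 4.324 × 10^-23) = 0.5330 g/cm³ = 533 kg/m³.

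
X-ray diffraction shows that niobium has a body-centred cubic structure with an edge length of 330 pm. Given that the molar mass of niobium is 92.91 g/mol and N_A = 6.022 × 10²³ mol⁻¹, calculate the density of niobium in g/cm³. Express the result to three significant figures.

A BCC unit cell contains Z = 2 atoms.
Cell volume: a³ = (330 pm)³ = (3.300 × 10^-8 cm)³ = 3.594 × 10^-23 cm³.
ρ = Z·M/(N_A·a³) = 2 × 92.91 / (6.022 × 10²³ × 3.594 × 10^-23) = 8.586 g/cm³.

8.59 g/cm³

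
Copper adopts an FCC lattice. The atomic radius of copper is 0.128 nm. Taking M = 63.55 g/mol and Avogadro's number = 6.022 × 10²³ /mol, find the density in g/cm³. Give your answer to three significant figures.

8.90 g/cm³

In an FCC lattice, atoms touch along the face diagonal, so √2·a = 4r, giving a = 0.3620 nm = 3.620 × 10^-8 cm.
With Z = 4, ρ = Z·M/(N_A·a³) = 4 × 63.55 / (6.022 × 10²³ × 4.745 × 10^-23) = 8.895 g/cm³.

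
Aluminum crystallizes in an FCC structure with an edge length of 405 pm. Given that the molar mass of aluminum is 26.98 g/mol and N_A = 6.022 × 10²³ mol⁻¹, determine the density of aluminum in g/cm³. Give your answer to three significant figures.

2.70 g/cm³

An FCC unit cell contains Z = 4 atoms.
Cell volume: a³ = (405 pm)³ = (4.050 × 10^-8 cm)³ = 6.643 × 10^-23 cm³.
ρ = Z·M/(N_A·a³) = 4 × 26.98 / (6.022 × 10²³ × 6.643 × 10^-23) = 2.698 g/cm³.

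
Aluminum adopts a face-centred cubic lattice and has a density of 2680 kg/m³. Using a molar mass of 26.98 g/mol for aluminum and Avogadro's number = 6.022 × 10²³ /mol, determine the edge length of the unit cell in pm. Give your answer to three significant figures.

406 pm

With Z = 4 atoms per FCC cell, a³ = Z·M/(N_A·ρ) = 4 × 26.98 / (6.022 × 10²³ × 2.680 g/cm³) = 6.687 × 10^-23 cm³.
a = (6.687 × 10^-23)^(1/3) = 4.059 × 10^-8 cm = 406 pm.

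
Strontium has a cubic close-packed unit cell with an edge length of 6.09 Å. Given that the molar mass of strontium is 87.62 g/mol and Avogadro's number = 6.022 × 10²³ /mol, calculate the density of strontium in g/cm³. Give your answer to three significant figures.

2.58 g/cm³

An FCC unit cell contains Z = 4 atoms.
Cell volume: a³ = (6.09 Å)³ = (6.090 × 10^-8 cm)³ = 2.259 × 10^-22 cm³.
ρ = Z·M/(N_A·a³) = 4 × 87.62 / (6.022 × 10²³ × 2.259 × 10^-22) = 2.577 g/cm³.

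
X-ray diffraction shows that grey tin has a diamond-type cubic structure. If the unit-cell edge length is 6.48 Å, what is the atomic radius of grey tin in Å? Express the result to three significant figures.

1.40 Å

In a diamond cubic lattice, nearest neighbors lie along the body diagonal with √3·a = 8r.
r = √3·a/8 = 1.7321 × 6.48 / 8 = 1.40 Å.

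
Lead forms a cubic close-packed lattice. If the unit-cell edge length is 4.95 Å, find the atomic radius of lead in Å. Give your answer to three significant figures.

1.75 Å

In an FCC lattice, atoms touch along the face diagonal, so √2·a = 4r.
r = √2·a/4 = 1.4142 × 4.95 / 4 = 1.75 Å.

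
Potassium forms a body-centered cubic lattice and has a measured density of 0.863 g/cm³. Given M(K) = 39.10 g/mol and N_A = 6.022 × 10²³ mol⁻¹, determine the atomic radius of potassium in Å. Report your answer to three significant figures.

2.30 Å

For a BCC cell (Z = 2), a³ = Z·M/(N_A·ρ) = 2 × 39.10 / (6.022 × 10²³ × 0.8630) = 1.505 × 10^-22 cm³, so a = 5.319 × 10^-8 cm = 5.319 Å.
Atoms touch along the body diagonal, so √3·a = 4r, so r = 0.4330 × a = 2.30 Å.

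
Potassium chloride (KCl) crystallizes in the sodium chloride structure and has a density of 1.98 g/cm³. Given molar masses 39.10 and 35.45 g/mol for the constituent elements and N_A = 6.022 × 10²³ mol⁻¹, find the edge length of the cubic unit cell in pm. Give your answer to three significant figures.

630 pm

M(KCl) = 74.55 g/mol; Z = 4 formula units per cell.
a³ = Z·M/(N_A·ρ) = 4 × 74.55 / (6.022 × 10²³ × 1.98) = 2.501 × 10^-22 cm³, so a = 6.300 × 10^-8 cm = 630 pm.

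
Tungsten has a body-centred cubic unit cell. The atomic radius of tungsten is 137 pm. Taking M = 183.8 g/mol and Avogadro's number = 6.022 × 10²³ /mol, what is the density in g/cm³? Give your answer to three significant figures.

In a BCC lattice, atoms touch along the body diagonal, so √3·a = 4r, giving a = 316.4 pm = 3.164 × 10^-8 cm.
With Z = 2, ρ = Z·M/(N_A·a³) = 2 × 183.8 / (6.022 × 10²³ × 3.167 × 10^-23) = 19.27 g/cm³.

19.3 g/cm³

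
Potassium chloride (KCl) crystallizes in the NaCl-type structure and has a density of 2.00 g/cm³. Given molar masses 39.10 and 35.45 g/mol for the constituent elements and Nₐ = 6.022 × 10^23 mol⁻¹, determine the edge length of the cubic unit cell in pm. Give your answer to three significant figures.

M(KCl) = 74.55 g/mol; Z = 4 formula units per cell.
a³ = Z·M/(N_A·ρ) = 4 × 74.55 / (6.022 × 10²³ × 2.00) = 2.476 × 10^-22 cm³, so a = 6.279 × 10^-8 cm = 628 pm.

628 pm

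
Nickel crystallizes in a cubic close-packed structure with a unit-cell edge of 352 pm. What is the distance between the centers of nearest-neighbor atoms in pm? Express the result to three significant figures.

249 pm

In an FCC structure, atoms touch along the face diagonal, so √2·a = 4r; the nearest-neighbor distance equals 2r = 0.7071·a.
d = 0.7071 × 352 = 249 pm.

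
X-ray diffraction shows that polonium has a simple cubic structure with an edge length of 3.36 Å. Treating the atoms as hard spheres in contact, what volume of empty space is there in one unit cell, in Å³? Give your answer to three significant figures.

18.1 Å³

In a simple cubic lattice atoms touch along the cell edge, so a = 2r, so r = 0.5000a = 1.680 Å.
V_cell = a³ = 37.93 Å³; V_atoms = 1 × (4/3)πr³ = 19.86 Å³.
Empty space = 37.93 − 19.86 = 18.1 Å³.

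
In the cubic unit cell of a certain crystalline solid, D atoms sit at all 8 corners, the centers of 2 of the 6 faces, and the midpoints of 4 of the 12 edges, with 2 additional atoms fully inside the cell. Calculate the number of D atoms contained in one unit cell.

Corner atoms are shared by 8 cells (1/8 each), face atoms by 2 (1/2 each), edge atoms by 4 (1/4 each), interior atoms are unshared.
Net atoms = 8 × 1/8 + 2 × 1/2 + 4 × 1/4 + 2 = 1 + 1 + 1 + 2 = 5.

5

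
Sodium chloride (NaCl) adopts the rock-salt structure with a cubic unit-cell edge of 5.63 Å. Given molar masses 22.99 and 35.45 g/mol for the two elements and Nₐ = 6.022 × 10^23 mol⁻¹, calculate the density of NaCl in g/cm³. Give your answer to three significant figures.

2.18 g/cm³

The rock-salt structure contains Z = 4 formula units per cell; M(NaCl) = 22.99 + 35.45 = 58.44 g/mol.
a³ = (5.630 × 10^-8 cm)³ = 1.785 × 10^-22 cm³.
ρ = 4 × 58.44 / (6.022 × 10²³ × 1.785 × 10^-22) = 2.175 g/cm³.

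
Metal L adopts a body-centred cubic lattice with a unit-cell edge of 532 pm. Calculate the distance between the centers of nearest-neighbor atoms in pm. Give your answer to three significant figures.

In a BCC structure, atoms touch along the body diagonal, so √3·a = 4r; the nearest-neighbor distance equals 2r = 0.8660·a.
d = 0.8660 × 532 = 461 pm.

461 pm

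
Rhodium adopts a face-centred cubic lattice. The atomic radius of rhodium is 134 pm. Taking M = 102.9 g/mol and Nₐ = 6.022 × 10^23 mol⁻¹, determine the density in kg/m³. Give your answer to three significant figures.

In an FCC lattice, atoms touch along the face diagonal, so √2·a = 4r, giving a = 379.0 pm = 3.790 × 10^-8 cm.
With Z = 4, ρ = Z·M/(N_A·a³) = 4 × 102.9 / (6.022 × 10²³ × 5.444 × 10^-23) = 12.55 g/cm³ = 12600 kg/m³.

12600 kg/m³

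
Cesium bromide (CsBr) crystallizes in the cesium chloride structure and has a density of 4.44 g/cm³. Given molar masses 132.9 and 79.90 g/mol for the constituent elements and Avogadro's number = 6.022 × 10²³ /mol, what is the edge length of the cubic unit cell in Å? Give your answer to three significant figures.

M(CsBr) = 212.8 g/mol; Z = 1 formula unit per cell.
a³ = Z·M/(N_A·ρ) = 1 × 212.8 / (6.022 × 10²³ × 4.44) = 7.959 × 10^-23 cm³, so a = 4.301 × 10^-8 cm = 4.30 Å.

4.30 Å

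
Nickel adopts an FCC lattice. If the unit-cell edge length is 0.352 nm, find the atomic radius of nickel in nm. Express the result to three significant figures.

In an FCC lattice, atoms touch along the face diagonal, so √2·a = 4r.
r = √2·a/4 = 1.4142 × 0.352 / 4 = 0.124 nm.

0.124 nm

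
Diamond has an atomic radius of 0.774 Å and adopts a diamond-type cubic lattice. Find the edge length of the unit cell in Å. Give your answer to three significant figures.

3.57 Å

In a diamond cubic lattice, nearest neighbors lie along the body diagonal with √3·a = 8r.
a = 8r/√3 = 8 × 0.774 / 1.7321 = 3.57 Å.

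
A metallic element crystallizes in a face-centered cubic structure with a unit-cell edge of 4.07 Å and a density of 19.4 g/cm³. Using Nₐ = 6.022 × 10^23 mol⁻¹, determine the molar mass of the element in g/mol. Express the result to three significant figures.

An FCC cell has Z = 4 atoms; a = 4.070 × 10^-8 cm.
M = ρ·N_A·a³/Z = 19.4 × 6.022 × 10²³ × 6.742 × 10^-23 / 4 = 197 g/mol.

197 g/mol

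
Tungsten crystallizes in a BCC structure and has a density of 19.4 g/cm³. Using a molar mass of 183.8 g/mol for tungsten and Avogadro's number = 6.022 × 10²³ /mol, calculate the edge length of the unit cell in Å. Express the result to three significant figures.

With Z = 2 atoms per BCC cell, a³ = Z·M/(N_A·ρ) = 2 × 183.8 / (6.022 × 10²³ × 19.40 g/cm³) = 3.147 × 10^-23 cm³.
a = (3.147 × 10^-23)^(1/3) = 3.157 × 10^-8 cm = 3.16 Å.

3.16 Å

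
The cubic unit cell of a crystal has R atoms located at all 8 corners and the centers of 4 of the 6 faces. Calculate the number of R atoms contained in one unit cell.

Corner atoms are shared by 8 cells (1/8 each), face atoms by 2 (1/2 each).
Net atoms = 8 × 1/8 + 4 × 1/2 = 1 + 2 = 3.

3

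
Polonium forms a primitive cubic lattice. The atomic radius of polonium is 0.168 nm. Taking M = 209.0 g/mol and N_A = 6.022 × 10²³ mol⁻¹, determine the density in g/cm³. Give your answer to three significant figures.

In a simple cubic lattice, atoms touch along the cell edge, so a = 2r, giving a = 0.3360 nm = 3.360 × 10^-8 cm.
With Z = 1, ρ = Z·M/(N_A·a³) = 1 × 209.0 / (6.022 × 10²³ × 3.793 × 10^-23) = 9.149 g/cm³.

9.15 g/cm³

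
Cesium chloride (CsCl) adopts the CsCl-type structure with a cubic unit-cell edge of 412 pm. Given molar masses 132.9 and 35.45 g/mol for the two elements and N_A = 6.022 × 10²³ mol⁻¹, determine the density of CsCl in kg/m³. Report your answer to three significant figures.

4000 kg/m³

The CsCl-type structure contains Z = 1 formula unit per cell; M(CsCl) = 132.9 + 35.45 = 168.35 g/mol.
a³ = (4.120 × 10^-8 cm)³ = 6.993 × 10^-23 cm³.
ρ = 1 × 168.35 / (6.022 × 10²³ × 6.993 × 10^-23) = 3.997 g/cm³ = 4000 kg/m³.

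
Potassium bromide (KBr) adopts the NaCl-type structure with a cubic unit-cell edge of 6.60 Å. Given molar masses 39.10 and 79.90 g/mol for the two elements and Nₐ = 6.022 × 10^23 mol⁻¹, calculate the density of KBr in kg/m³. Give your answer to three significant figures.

The NaCl-type structure contains Z = 4 formula units per cell; M(KBr) = 39.10 + 79.90 = 119.0 g/mol.
a³ = (6.600 × 10^-8 cm)³ = 2.875 × 10^-22 cm³.
ρ = 4 × 119.0 / (6.022 × 10²³ × 2.875 × 10^-22) = 2.749 g/cm³ = 2750 kg/m³.

2750 kg/m³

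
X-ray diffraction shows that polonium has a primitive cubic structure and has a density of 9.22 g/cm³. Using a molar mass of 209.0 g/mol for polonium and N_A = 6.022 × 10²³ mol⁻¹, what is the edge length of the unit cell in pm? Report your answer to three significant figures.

With Z = 1 atom per simple cubic cell, a³ = Z·M/(N_A·ρ) = 1 × 209.0 / (6.022 × 10²³ × 9.220 g/cm³) = 3.764 × 10^-23 cm³.
a = (3.764 × 10^-23)^(1/3) = 3.351 × 10^-8 cm = 335 pm.

335 pm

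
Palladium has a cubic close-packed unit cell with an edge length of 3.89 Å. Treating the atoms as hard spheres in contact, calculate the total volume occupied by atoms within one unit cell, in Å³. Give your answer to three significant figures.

43.6 Å³

In an FCC lattice atoms touch along the face diagonal, so √2·a = 4r, so r = 0.3536a = 1.375 Å.
V_atoms = Z × (4/3)πr³ = 4 × (4/3)π × (1.375)³ = 43.6 Å³.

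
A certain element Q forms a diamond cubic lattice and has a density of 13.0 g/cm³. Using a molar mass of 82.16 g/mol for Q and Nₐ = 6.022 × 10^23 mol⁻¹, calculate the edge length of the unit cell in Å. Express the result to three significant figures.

4.38 Å

With Z = 8 atoms per diamond cubic cell, a³ = Z·M/(N_A·ρ) = 8 × 82.16 / (6.022 × 10²³ × 13.00 g/cm³) = 8.396 × 10^-23 cm³.
a = (8.396 × 10^-23)^(1/3) = 4.379 × 10^-8 cm = 4.38 Å.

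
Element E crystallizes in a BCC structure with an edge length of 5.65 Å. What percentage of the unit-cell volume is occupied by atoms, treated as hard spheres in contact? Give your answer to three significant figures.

68.0%

In a BCC lattice atoms touch along the body diagonal, so √3·a = 4r, so r = 0.4330a = 2.447 Å.
Packing fraction = Z·(4/3)πr³ / a³ = 2 × (4/3)π × (2.447)³ / (5.65)³ = 0.6802 = 68.0%.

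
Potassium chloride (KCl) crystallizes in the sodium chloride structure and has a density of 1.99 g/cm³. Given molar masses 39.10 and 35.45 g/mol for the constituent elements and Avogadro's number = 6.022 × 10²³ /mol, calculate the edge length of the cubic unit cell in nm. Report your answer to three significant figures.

0.629 nm

M(KCl) = 74.55 g/mol; Z = 4 formula units per cell.
a³ = Z·M/(N_A·ρ) = 4 × 74.55 / (6.022 × 10²³ × 1.99) = 2.488 × 10^-22 cm³, so a = 6.290 × 10^-8 cm = 0.629 nm.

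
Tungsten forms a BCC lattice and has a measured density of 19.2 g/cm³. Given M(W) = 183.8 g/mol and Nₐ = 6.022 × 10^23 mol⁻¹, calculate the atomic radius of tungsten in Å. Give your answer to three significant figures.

1.37 Å

For a BCC cell (Z = 2), a³ = Z·M/(N_A·ρ) = 2 × 183.8 / (6.022 × 10²³ × 19.20) = 3.179 × 10^-23 cm³, so a = 3.168 × 10^-8 cm = 3.168 Å.
Atoms touch along the body diagonal, so √3·a = 4r, so r = 0.4330 × a = 1.37 Å.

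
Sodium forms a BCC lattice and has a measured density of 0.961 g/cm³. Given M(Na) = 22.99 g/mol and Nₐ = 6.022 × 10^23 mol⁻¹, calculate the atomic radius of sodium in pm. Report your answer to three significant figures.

For a BCC cell (Z = 2), a³ = Z·M/(N_A·ρ) = 2 × 22.99 / (6.022 × 10²³ × 0.9610) = 7.945 × 10^-23 cm³, so a = 4.299 × 10^-8 cm = 429.9 pm.
Atoms touch along the body diagonal, so √3·a = 4r, so r = 0.4330 × a = 186 pm.

186 pm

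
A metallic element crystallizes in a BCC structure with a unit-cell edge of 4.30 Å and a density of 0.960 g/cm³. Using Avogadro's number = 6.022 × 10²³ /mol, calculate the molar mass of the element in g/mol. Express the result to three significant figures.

A BCC cell has Z = 2 atoms; a = 4.300 × 10^-8 cm.
M = ρ·N_A·a³/Z = 0.960 × 6.022 × 10²³ × 7.951 × 10^-23 / 2 = 23.0 g/mol.

23.0 g/mol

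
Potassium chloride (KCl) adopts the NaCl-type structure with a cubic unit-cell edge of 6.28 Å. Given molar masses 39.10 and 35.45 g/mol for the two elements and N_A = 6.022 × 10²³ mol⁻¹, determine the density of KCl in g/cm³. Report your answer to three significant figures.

The NaCl-type structure contains Z = 4 formula units per cell; M(KCl) = 39.10 + 35.45 = 74.55 g/mol.
a³ = (6.280 × 10^-8 cm)³ = 2.477 × 10^-22 cm³.
ρ = 4 × 74.55 / (6.022 × 10²³ × 2.477 × 10^-22) = 1.999 g/cm³.

2.00 g/cm³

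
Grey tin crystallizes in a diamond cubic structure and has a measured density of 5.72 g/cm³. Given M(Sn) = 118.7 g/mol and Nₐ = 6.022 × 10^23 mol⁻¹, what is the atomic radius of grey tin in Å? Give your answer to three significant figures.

For a diamond cubic cell (Z = 8), a³ = Z·M/(N_A·ρ) = 8 × 118.7 / (6.022 × 10²³ × 5.720) = 2.757 × 10^-22 cm³, so a = 6.508 × 10^-8 cm = 6.508 Å.
Nearest neighbors lie along the body diagonal with √3·a = 8r, so r = 0.2165 × a = 1.41 Å.

1.41 Å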